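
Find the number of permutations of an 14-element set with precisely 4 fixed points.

Choose which 4 elements are fixed: C(14,4) = 1001.
Derange the remaining 10 using D(j) = (j-1)(D(j-1) + D(j-2)), D(0)=1, D(1)=0: D(2)=1, D(3)=2, D(4)=9, D(5)=44, D(6)=265, D(7)=1854, D(8)=14833, D(9)=133496, D(10)=1334961.
Total: 1001 x 1334961.

Final answer: C(14,4) D(10) = 1336295961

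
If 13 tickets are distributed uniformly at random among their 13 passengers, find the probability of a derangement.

D(n) = (n-1)(D(n-1) + D(n-2)), D(0)=1, D(1)=0.
Building up: D(2)=1, D(3)=2, D(4)=9, D(5)=44, D(6)=265, D(7)=1854, D(8)=14833, D(9)=133496, D(10)=1334961, D(11)=14684570, D(12)=176214841, D(13)=2290792932.
Total arrangements: 13! = 6227020800.
Probability = D(13)/13! = 63633137/172972800.

Final answer: D(13)/13! = 2290792932/6227020800 = 0.367879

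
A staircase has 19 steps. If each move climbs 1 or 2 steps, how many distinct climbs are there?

Condition on the final move: it is a 1-step (f(n-1) ways to get there) or a 2-step (f(n-2) ways), so f(n) = f(n-1) + f(n-2), with f(1)=1, f(2)=2.
Computing successive values: f(1)=1, f(2)=2, f(3)=3, f(4)=5, f(5)=8, f(6)=13, f(7)=21, f(8)=34, f(9)=55, f(10)=89, f(11)=144, f(12)=233, f(13)=377, f(14)=610, f(15)=987, f(16)=1597, f(17)=2584, f(18)=4181, f(19)=6765.

Final answer: 6765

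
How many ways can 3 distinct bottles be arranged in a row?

The number of ways to arrange 3 distinct objects is 3!.

Final answer: 3! = 6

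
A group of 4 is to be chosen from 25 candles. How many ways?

C(25,4) = 25!/(4! x (25-4)!).

Final answer: C(25,4) = 12650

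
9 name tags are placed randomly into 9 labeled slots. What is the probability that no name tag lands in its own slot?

Use the recurrence D(n) = (n-1)(D(n-1) + D(n-2)) with D(0)=1, D(1)=0.
Building up: D(2)=1, D(3)=2, D(4)=9, D(5)=44, D(6)=265, D(7)=1854, D(8)=14833, D(9)=133496.
Total arrangements: 9! = 362880.
Probability = D(9)/9! = 16687/45360.

Final answer: D(9)/9! = 133496/362880 = 0.367879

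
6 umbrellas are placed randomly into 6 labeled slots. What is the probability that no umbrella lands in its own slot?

Derangements satisfy D(n) = (n-1)(D(n-1) + D(n-2)), starting from D(0)=1, D(1)=0.
Building up: D(2)=1, D(3)=2, D(4)=9, D(5)=44, D(6)=265.
Total arrangements: 6! = 720.
Probability = D(6)/6! = 53/144.

Final answer: D(6)/6! = 265/720 = 0.368056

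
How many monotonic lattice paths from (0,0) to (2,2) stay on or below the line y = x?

Total monotonic paths to (2,2): C(4,2) = 6.
By the reflection principle, paths that go above the diagonal number C(4,3) = 4.
Valid Dyck paths: 6 - 4.
(Check: C(4,2) - C(4,3) = C(4,2)/3, the Catalan number C_{2}.)

Final answer: C_{2} = 2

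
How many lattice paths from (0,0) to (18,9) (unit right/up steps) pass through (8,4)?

Paths (0,0)->(8,4): C(12,4) = 495.
Paths (8,4)->(18,9): C(15,5) = 3003.
By multiplication principle: 495 x 3003.

Final answer: 1486485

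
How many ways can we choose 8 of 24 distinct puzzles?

C(24,8) = 24!/(8! x (24-8)!).

Final answer: C(24,8) = 735471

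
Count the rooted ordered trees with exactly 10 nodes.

This is counted by the nth Catalan number C_n. Here n = 10 - 1 = 9.
C_n = C(2n,n) - C(2n,n+1), so C_{9} = C(18,9) - C(18,10) = 48620 - 43758.

Final answer: C_{9} = 4862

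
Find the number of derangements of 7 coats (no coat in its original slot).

Use the recurrence D(n) = (n-1)(D(n-1) + D(n-2)) with D(0)=1, D(1)=0.
D(2) = 1 x (0 + 1) = 1
D(3) = 2 x (1 + 0) = 2
D(4) = 3 x (2 + 1) = 9
D(5) = 4 x (9 + 2) = 44
D(6) = 5 x (44 + 9) = 265
D(7) = 6 x (D(6) + D(5)) = 6 x (265 + 44)

Final answer: D(7) = 1854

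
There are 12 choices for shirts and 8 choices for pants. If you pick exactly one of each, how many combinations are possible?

By the multiplication principle: 12 x 8.

Final answer: 96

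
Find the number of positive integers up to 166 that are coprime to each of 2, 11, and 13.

|div by 2|=83, |div by 11|=15, |div by 13|=12.
|div by 2&11|=7, |div by 2&13|=6, |div by 11&13|=1, |div by all|=0.
By inclusion-exclusion, divisible by at least one: 83+15+12-7-6-1+0 = 96.
Not divisible by any: 166 - 96.

Final answer: 70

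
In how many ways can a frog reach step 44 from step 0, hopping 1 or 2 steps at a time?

Let f(n) count the ways. The last step is size 1 or 2, so f(n) = f(n-1) + f(n-2) with f(1)=1, f(2)=2.
Computing successive values: f(1)=1, f(2)=2, f(3)=3, f(4)=5, f(5)=8, f(6)=13, f(7)=21, f(8)=34, f(9)=55, f(10)=89, f(11)=144, f(12)=233, f(13)=377, f(14)=610, f(15)=987, f(16)=1597, f(17)=2584, f(18)=4181, f(19)=6765, f(20)=10946, f(21)=17711, f(22)=28657, f(23)=46368, f(24)=75025, f(25)=121393, f(26)=196418, f(27)=317811, f(28)=514229, f(29)=832040, f(30)=1346269, f(31)=2178309, f(32)=3524578, f(33)=5702887, f(34)=9227465, f(35)=14930352, f(36)=24157817, f(37)=39088169, f(38)=63245986, f(39)=102334155, f(40)=165580141, f(41)=267914296, f(42)=433494437, f(43)=701408733, f(44)=1134903170.

Final answer: 1134903170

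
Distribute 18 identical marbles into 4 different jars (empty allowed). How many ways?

Stars and bars: C(n+k-1, k-1) = C(21,3).

Final answer: C(21,3) = 1330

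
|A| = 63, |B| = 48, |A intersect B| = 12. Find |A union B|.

|A union B| = |A| + |B| - |A intersect B| = 63 + 48 - 12.

Final answer: 99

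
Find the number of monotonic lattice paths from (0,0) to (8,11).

Each path has 8 right steps and 11 up steps in some order (19 steps total).
Choose which 11 of the 19 steps are up: C(19,11).

Final answer: C(19,11) = 75582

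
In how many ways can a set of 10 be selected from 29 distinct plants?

C(29,10) = 29!/(10! x 19!).

Final answer: \binom{29}{10} = 20030010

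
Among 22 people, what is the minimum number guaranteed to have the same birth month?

There are 12 possible values for birth month. With 22 people and 12 categories, by pigeonhole: ceiling(22/12).

Final answer: 2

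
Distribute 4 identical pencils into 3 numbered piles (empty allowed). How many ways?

Stars and bars: C(n+k-1, k-1) = C(6,2).

Final answer: C(6,2) = 15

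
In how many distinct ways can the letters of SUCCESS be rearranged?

Letters (C:2, E:1, S:3, U:1). Total letters: 7.
Permutations = 7!/(3! x 2!).

Final answer: 420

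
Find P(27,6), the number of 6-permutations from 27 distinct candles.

P(27,6) = 27!/(27-6)! = 27!/21!.

Final answer: P(27,6) = 213127200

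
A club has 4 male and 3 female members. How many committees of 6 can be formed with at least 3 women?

Sum over valid woman counts:
C(3,3)C(4,3).

Final answer: 4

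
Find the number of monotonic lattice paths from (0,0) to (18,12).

Each path has 18 right steps and 12 up steps in some order (30 steps total).
Choose which 12 of the 30 steps are up: C(30,12).

Final answer: C(30,12) = 86493225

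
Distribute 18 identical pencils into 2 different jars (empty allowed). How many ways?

Stars and bars: C(n+k-1, k-1) = C(19,1).

Final answer: C(19,1) = 19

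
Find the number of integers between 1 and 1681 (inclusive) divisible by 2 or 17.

Multiples of 2: 840. Multiples of 17: 98. Of both (lcm=34): 49.
By inclusion-exclusion: 840 + 98 - 49.

Final answer: 889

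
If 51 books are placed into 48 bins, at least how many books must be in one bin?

By the pigeonhole principle: ceiling(51/48).

Final answer: 2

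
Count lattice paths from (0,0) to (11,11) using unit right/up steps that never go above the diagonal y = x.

Total monotonic paths to (11,11): C(22,11) = 705432.
Paths that cross above y=x (reflection bijection): C(22,12) = 646646.
Valid Dyck paths: 705432 - 646646.
(These counts are the Catalan numbers.)

Final answer: C_{11} = 58786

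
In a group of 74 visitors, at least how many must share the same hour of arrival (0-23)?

There are 24 possible values for hour of arrival (0-23). With 74 visitors and 24 categories, by pigeonhole: ceiling(74/24).

Final answer: 4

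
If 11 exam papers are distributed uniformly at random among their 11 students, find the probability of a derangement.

D(n) = (n-1)(D(n-1) + D(n-2)), D(0)=1, D(1)=0.
Building up: D(2)=1, D(3)=2, D(4)=9, D(5)=44, D(6)=265, D(7)=1854, D(8)=14833, D(9)=133496, D(10)=1334961, D(11)=14684570.
Total arrangements: 11! = 39916800.
Probability = D(11)/11! = 1468457/3991680.

Final answer: D(11)/11! = 14684570/39916800 = 0.367879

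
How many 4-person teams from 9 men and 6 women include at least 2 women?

Sum over valid woman counts:
C(6,2)C(9,2) = 540
C(6,3)C(9,1) = 180
C(6,4)C(9,0) = 15
Total: 540 + 180 + 15.

Final answer: 735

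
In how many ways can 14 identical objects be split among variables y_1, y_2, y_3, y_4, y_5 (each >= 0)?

Stars and bars with 14 stars and 4 bars:
C(14+5-1, 5-1) = C(18,4).

Final answer: C(18,4) = 3060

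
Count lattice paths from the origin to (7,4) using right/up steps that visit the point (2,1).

Paths (0,0)->(2,1): C(3,1) = 3.
Paths (2,1)->(7,4): C(8,3) = 56.
By multiplication principle: 3 x 56.

Final answer: 168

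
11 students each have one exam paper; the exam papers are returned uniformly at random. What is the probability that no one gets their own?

Use the recurrence D(n) = (n-1)(D(n-1) + D(n-2)) with D(0)=1, D(1)=0.
Building up: D(2)=1, D(3)=2, D(4)=9, D(5)=44, D(6)=265, D(7)=1854, D(8)=14833, D(9)=133496, D(10)=1334961, D(11)=14684570.
Total arrangements: 11! = 39916800.
Probability = D(11)/11! = 1468457/3991680.

Final answer: D(11)/11! = 14684570/39916800 = 0.367879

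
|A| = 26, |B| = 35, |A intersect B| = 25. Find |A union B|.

|A union B| = |A| + |B| - |A intersect B| = 26 + 35 - 25.

Final answer: 36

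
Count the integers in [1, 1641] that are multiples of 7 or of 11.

Multiples of 7: 234. Multiples of 11: 149. Of both (lcm=77): 21.
By inclusion-exclusion: 234 + 149 - 21.

Final answer: 362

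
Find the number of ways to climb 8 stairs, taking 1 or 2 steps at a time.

Condition on the final move: it is a 1-step (f(n-1) ways to get there) or a 2-step (f(n-2) ways), so f(n) = f(n-1) + f(n-2), with f(1)=1, f(2)=2.
Computing successive values: f(1)=1, f(2)=2, f(3)=3, f(4)=5, f(5)=8, f(6)=13, f(7)=21, f(8)=34.

Final answer: 34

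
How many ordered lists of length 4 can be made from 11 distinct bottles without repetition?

P(11,4) = 11!/(11-4)! = 11!/7!.

Final answer: P(11,4) = 7920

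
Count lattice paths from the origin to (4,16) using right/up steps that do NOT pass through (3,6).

Total paths to (4,16): C(20,16) = 4845.
Paths through (3,6): C(9,6) x C(11,10) = 924.
Avoiding (3,6): 4845 - 924.

Final answer: 3921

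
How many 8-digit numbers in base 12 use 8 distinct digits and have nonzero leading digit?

First digit: 11 (nonzero). Second: 11 (not first). Third: 10, etc.
Total: 11 x 11 x 10 x 9 x 8 x 7 x 6 x 5.

Final answer: 18295200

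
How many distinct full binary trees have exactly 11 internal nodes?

This is counted by the nth Catalan number C_n. Here n = 11.
C_n = C(2n,n)/(n+1), so C_{11} = C(22,11)/12 = 705432/12.

Final answer: C_{11} = 58786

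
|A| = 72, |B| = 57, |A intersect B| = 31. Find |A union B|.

|A union B| = |A| + |B| - |A intersect B| = 72 + 57 - 31.

Final answer: 98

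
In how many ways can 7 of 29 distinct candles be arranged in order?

P(29,7) = 29!/(29-7)! = 29!/22!.

Final answer: P(29,7) = 7866331200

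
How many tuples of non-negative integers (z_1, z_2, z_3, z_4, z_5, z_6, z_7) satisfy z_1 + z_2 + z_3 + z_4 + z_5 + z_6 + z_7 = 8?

Stars and bars with 8 stars and 6 bars:
C(8+7-1, 7-1) = C(14,6).

Final answer: C(14,6) = 3003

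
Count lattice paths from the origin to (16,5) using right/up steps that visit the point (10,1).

Paths (0,0)->(10,1): C(11,1) = 11.
Paths (10,1)->(16,5): C(10,4) = 210.
By multiplication principle: 11 x 210.

Final answer: 2310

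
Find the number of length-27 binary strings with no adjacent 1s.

A valid string ends in 0 (append to any length-(n-1) valid string) or in 01 (append to any length-(n-2) valid string), so a(n) = a(n-1) + a(n-2) with a(1)=2, a(2)=3.
Building up term by term: a(1)=2, a(2)=3, a(3)=5, a(4)=8, a(5)=13, a(6)=21, a(7)=34, a(8)=55, a(9)=89, a(10)=144, a(11)=233, a(12)=377, a(13)=610, a(14)=987, a(15)=1597, a(16)=2584, a(17)=4181, a(18)=6765, a(19)=10946, a(20)=17711, a(21)=28657, a(22)=46368, a(23)=75025, a(24)=121393, a(25)=196418, a(26)=317811, a(27)=514229.

Final answer: 514229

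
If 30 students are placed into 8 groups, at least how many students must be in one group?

By the pigeonhole principle: ceiling(30/8).

Final answer: 4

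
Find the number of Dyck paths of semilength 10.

Total monotonic paths to (10,10): C(20,10) = 184756.
A path is bad iff it touches y = x + 1; reflecting its initial segment maps bad paths bijectively onto all paths to (9,11), of which there are C(20,11) = 167960.
Valid Dyck paths: 184756 - 167960.
(Equivalently, C_{10} = C(20,10)/11 = 184756/11.)

Final answer: C_{10} = 16796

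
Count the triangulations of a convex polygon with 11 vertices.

This is counted by the nth Catalan number C_n. Here n = 11 - 2 = 9.
C_n = C(2n,n)/(n+1), so C_{9} = C(18,9)/10 = 48620/10.

Final answer: C_{9} = 4862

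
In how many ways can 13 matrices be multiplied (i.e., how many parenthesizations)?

This is counted by the nth Catalan number C_n. Here n = 13 - 1 = 12.
C_n = (2n)!/(n!(n+1)!), so C_{12} = 24!/(12! x 13!) = C(24,12)/13 = 2704156/13.

Final answer: C_{12} = 208012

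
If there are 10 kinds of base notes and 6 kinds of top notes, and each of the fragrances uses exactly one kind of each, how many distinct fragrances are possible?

By the multiplication principle: 10 x 6.

Final answer: 60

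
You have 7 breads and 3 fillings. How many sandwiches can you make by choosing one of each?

By the multiplication principle: 7 x 3.

Final answer: 21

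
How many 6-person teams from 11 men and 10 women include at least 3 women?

Sum over valid woman counts:
C(10,3)C(11,3) = 19800
C(10,4)C(11,2) = 11550
C(10,5)C(11,1) = 2772
C(10,6)C(11,0) = 210
Total: 19800 + 11550 + 2772 + 210.

Final answer: 34332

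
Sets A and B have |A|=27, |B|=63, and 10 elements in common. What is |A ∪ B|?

|A union B| = |A| + |B| - |A intersect B| = 27 + 63 - 10.

Final answer: 80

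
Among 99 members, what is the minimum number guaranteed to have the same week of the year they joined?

There are 52 possible values for week of the year they joined. With 99 members and 52 categories, by pigeonhole: ceiling(99/52).

Final answer: 2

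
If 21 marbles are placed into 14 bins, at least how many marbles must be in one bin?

By the pigeonhole principle: ceiling(21/14).

Final answer: 2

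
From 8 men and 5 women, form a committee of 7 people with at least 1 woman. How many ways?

Sum over valid woman counts:
C(5,1)C(8,6) = 140
C(5,2)C(8,5) = 560
C(5,3)C(8,4) = 700
C(5,4)C(8,3) = 280
C(5,5)C(8,2) = 28
Total: 140 + 560 + 700 + 280 + 28.

Final answer: 1708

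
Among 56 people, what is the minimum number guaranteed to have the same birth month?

There are 12 possible values for birth month. With 56 people and 12 categories, by pigeonhole: ceiling(56/12).

Final answer: 5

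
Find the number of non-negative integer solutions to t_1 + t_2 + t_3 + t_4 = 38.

Stars and bars with 38 stars and 3 bars:
C(38+4-1, 4-1) = C(41,3).

Final answer: C(41,3) = 10660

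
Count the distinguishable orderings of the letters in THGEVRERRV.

Letters (E:2, G:1, H:1, R:3, T:1, V:2). Total letters: 10.
Permutations = 10!/(3! x 2! x 2!).

Final answer: 151200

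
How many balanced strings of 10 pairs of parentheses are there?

This is a standard Catalan-number count: the answer is C_n. Here n = 10 (pairs).
C_n = (2n)!/(n!(n+1)!), so C_{10} = 20!/(10! x 11!) = C(20,10)/11 = 184756/11.

Final answer: C_{10} = 16796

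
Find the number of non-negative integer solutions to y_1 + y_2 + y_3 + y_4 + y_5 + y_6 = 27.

Stars and bars with 27 stars and 5 bars:
C(27+6-1, 6-1) = C(32,5).

Final answer: C(32,5) = 201376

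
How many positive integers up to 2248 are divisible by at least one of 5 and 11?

Multiples of 5: 449. Multiples of 11: 204. Of both (lcm=55): 40.
By inclusion-exclusion: 449 + 204 - 40.

Final answer: 613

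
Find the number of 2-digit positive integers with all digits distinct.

First digit: 9 (not 0). Second: 9 (not first). Third: 8, etc.
Total: 9 x 9.

Final answer: 81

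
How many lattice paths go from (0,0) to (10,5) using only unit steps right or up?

Each path has 10 right steps and 5 up steps in some order (15 steps total).
Choose which 5 of the 15 steps are up: C(15,5).

Final answer: C(15,5) = 3003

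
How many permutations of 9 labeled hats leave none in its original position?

D(n) = (n-1)(D(n-1) + D(n-2)), D(0)=1, D(1)=0.
D(2) = 1 x (0 + 1) = 1
D(3) = 2 x (1 + 0) = 2
D(4) = 3 x (2 + 1) = 9
D(5) = 4 x (9 + 2) = 44
D(6) = 5 x (44 + 9) = 265
D(7) = 6 x (265 + 44) = 1854
D(8) = 7 x (1854 + 265) = 14833
D(9) = 8 x (D(8) + D(7)) = 8 x (14833 + 1854)

Final answer: D(9) = 133496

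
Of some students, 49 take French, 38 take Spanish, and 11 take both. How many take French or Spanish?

|A union B| = |A| + |B| - |A intersect B| = 49 + 38 - 11.

Final answer: 76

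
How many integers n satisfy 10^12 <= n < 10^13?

First digit: 9 choices (1-9). Each of the remaining 12 digits: 10 choices.
Total: 9 x 10^12.

Final answer: 9000000000000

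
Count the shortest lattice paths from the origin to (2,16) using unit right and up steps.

Each path has 2 right steps and 16 up steps in some order (18 steps total).
Choose which 16 of the 18 steps are up: C(18,16).

Final answer: C(18,16) = 153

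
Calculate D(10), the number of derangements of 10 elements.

D(n) = (n-1)(D(n-1) + D(n-2)), D(0)=1, D(1)=0.
D(2) = 1 x (0 + 1) = 1
D(3) = 2 x (1 + 0) = 2
D(4) = 3 x (2 + 1) = 9
D(5) = 4 x (9 + 2) = 44
D(6) = 5 x (44 + 9) = 265
D(7) = 6 x (265 + 44) = 1854
D(8) = 7 x (1854 + 265) = 14833
D(9) = 8 x (14833 + 1854) = 133496
D(10) = 9 x (D(9) + D(8)) = 9 x (133496 + 14833)

Final answer: D(10) = 1334961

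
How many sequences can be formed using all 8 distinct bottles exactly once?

The number of ways to arrange 8 distinct objects is 8!.

Final answer: 8! = 40320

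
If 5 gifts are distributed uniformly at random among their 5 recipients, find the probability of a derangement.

Derangements satisfy D(n) = (n-1)(D(n-1) + D(n-2)), starting from D(0)=1, D(1)=0.
Building up: D(2)=1, D(3)=2, D(4)=9, D(5)=44.
Total arrangements: 5! = 120.
Probability = D(5)/5! = 11/30.

Final answer: D(5)/5! = 44/120 = 0.366667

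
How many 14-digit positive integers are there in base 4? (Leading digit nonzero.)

These are the integers in [4^13, 4^14), so the count is 4^14 - 4^13 = 3 x 4^13.

Final answer: 201326592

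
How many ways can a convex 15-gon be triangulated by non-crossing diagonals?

This is a standard Catalan-number count: the answer is C_n. Here n = 15 - 2 = 13.
Using C_0 = 1 and C_(k+1) = C_k x 2(2k+1)/(k+2), build up term by term: C_1=1, C_2=2, C_3=5, C_4=14, C_5=42, C_6=132, C_7=429, C_8=1430, C_9=4862, C_10=16796, C_11=58786, C_12=208012, C_13=742900.

Final answer: C_{13} = 742900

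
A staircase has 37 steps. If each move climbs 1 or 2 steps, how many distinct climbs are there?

Condition on the final move: it is a 1-step (f(n-1) ways to get there) or a 2-step (f(n-2) ways), so f(n) = f(n-1) + f(n-2), with f(1)=1, f(2)=2.
Iterating the recurrence: f(1)=1, f(2)=2, f(3)=3, f(4)=5, f(5)=8, f(6)=13, f(7)=21, f(8)=34, f(9)=55, f(10)=89, f(11)=144, f(12)=233, f(13)=377, f(14)=610, f(15)=987, f(16)=1597, f(17)=2584, f(18)=4181, f(19)=6765, f(20)=10946, f(21)=17711, f(22)=28657, f(23)=46368, f(24)=75025, f(25)=121393, f(26)=196418, f(27)=317811, f(28)=514229, f(29)=832040, f(30)=1346269, f(31)=2178309, f(32)=3524578, f(33)=5702887, f(34)=9227465, f(35)=14930352, f(36)=24157817, f(37)=39088169.

Final answer: 39088169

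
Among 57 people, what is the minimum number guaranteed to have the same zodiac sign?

There are 12 possible values for zodiac sign. With 57 people and 12 categories, by pigeonhole: ceiling(57/12).

Final answer: 5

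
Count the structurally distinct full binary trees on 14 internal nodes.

The structures are counted by the Catalan number C_n. Here n = 14.
C_n = (2n)!/(n!(n+1)!), so C_{14} = 28!/(14! x 15!) = C(28,14)/15 = 40116600/15.

Final answer: C_{14} = 2674440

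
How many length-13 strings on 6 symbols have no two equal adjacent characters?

Let g(n) count such strings. g(1) = 6, and each valid string of length n-1 extends in 5 ways (any symbol but the last), so g(n) = 5 g(n-1).
Total: g(13) = 6 x 5^12.

Final answer: 6 x 5^{12} = 1464843750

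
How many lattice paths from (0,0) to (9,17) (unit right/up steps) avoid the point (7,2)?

Total paths to (9,17): C(26,17) = 3124550.
Paths through (7,2): C(9,2) x C(17,15) = 4896.
Avoiding (7,2): 3124550 - 4896.

Final answer: 3119654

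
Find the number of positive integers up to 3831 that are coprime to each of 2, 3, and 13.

|div by 2|=1915, |div by 3|=1277, |div by 13|=294.
|div by 2&3|=638, |div by 2&13|=147, |div by 3&13|=98, |div by all|=49.
By inclusion-exclusion, divisible by at least one: 1915+1277+294-638-147-98+49 = 2652.
Not divisible by any: 3831 - 2652.

Final answer: 1179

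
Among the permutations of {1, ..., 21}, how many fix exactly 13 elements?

Choose which 13 elements are fixed: C(21,13) = 203490.
Derange the remaining 8 using D(j) = (j-1)(D(j-1) + D(j-2)), D(0)=1, D(1)=0: D(2)=1, D(3)=2, D(4)=9, D(5)=44, D(6)=265, D(7)=1854, D(8)=14833.
Total: 203490 x 14833.

Final answer: C(21,13) D(8) = 3018367170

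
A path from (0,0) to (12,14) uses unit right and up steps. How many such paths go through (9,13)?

Paths (0,0)->(9,13): C(22,13) = 497420.
Paths (9,13)->(12,14): C(4,1) = 4.
By multiplication principle: 497420 x 4.

Final answer: 1989680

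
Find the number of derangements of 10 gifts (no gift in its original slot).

D(n) = (n-1)(D(n-1) + D(n-2)), D(0)=1, D(1)=0.
D(2) = 1 x (0 + 1) = 1
D(3) = 2 x (1 + 0) = 2
D(4) = 3 x (2 + 1) = 9
D(5) = 4 x (9 + 2) = 44
D(6) = 5 x (44 + 9) = 265
D(7) = 6 x (265 + 44) = 1854
D(8) = 7 x (1854 + 265) = 14833
D(9) = 8 x (14833 + 1854) = 133496
D(10) = 9 x (D(9) + D(8)) = 9 x (133496 + 14833)

Final answer: D(10) = 1334961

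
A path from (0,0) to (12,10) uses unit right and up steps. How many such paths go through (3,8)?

Paths (0,0)->(3,8): C(11,8) = 165.
Paths (3,8)->(12,10): C(11,2) = 55.
By multiplication principle: 165 x 55.

Final answer: 9075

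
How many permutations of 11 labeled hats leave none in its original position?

Derangements satisfy D(n) = (n-1)(D(n-1) + D(n-2)), starting from D(0)=1, D(1)=0.
D(2) = 1 x (0 + 1) = 1
D(3) = 2 x (1 + 0) = 2
D(4) = 3 x (2 + 1) = 9
D(5) = 4 x (9 + 2) = 44
D(6) = 5 x (44 + 9) = 265
D(7) = 6 x (265 + 44) = 1854
D(8) = 7 x (1854 + 265) = 14833
D(9) = 8 x (14833 + 1854) = 133496
D(10) = 9 x (133496 + 14833) = 1334961
D(11) = 10 x (D(10) + D(9)) = 10 x (1334961 + 133496)

Final answer: D(11) = 14684570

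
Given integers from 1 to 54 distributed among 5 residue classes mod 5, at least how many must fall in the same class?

By pigeonhole with 54 objects and 5 categories: ceiling(54/5).

Final answer: 11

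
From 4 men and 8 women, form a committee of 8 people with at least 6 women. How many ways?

Sum over valid woman counts:
C(8,6)C(4,2) = 168
C(8,7)C(4,1) = 32
C(8,8)C(4,0) = 1
Total: 168 + 32 + 1.

Final answer: 201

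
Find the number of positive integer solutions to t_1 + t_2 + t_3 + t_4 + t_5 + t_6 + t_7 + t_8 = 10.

Substitute t'_i = t_i - 1 (so t'_i >= 0). Then sum t'_i = 10 - 8 = 2.
Stars and bars: C(2+8-1, 8-1) = C(9,7).

Final answer: C(9,7) = 36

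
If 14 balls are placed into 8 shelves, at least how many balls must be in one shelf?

By the pigeonhole principle: ceiling(14/8).

Final answer: 2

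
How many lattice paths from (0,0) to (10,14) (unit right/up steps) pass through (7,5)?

Paths (0,0)->(7,5): C(12,5) = 792.
Paths (7,5)->(10,14): C(12,9) = 220.
By multiplication principle: 792 x 220.

Final answer: 174240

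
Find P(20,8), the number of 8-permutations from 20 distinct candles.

P(20,8) = 20!/(20-8)! = 20!/12!.

Final answer: P(20,8) = 5079110400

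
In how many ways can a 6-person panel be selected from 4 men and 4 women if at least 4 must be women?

Sum over valid woman counts:
C(4,4)C(4,2).

Final answer: 6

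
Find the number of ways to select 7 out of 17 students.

C(17,7) = 17!/(7! x (17-7)!).

Final answer: C(17,7) = 19448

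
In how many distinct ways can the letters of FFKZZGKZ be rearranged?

Letters (F:2, G:1, K:2, Z:3). Total letters: 8.
Permutations = 8!/(3! x 2! x 2!).

Final answer: 1680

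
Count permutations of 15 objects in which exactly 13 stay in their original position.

Choose which 13 elements are fixed: C(15,13) = 105.
Derange the remaining 2 using D(j) = (j-1)(D(j-1) + D(j-2)), D(0)=1, D(1)=0: D(2)=1.
Total: 105 x 1.

Final answer: C(15,13) D(2) = 105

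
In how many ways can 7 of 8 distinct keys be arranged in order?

P(8,7) = 8!/(8-7)! = 8!/1!.

Final answer: P(8,7) = 40320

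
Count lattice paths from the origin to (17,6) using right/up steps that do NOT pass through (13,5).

Total paths to (17,6): C(23,6) = 100947.
Paths through (13,5): C(18,5) x C(5,1) = 42840.
Avoiding (13,5): 100947 - 42840.

Final answer: 58107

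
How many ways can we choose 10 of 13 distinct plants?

C(13,10) = 13!/(10! x 3!).

Final answer: \binom{13}{10} = 286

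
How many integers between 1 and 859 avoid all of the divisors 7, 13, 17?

|div by 7|=122, |div by 13|=66, |div by 17|=50.
|div by 7&13|=9, |div by 7&17|=7, |div by 13&17|=3, |div by all|=0.
By inclusion-exclusion, divisible by at least one: 122+66+50-9-7-3+0 = 219.
Not divisible by any: 859 - 219.

Final answer: 640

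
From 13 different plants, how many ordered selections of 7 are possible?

P(13,7) = 13!/(13-7)! = 13!/6!.

Final answer: P(13,7) = 8648640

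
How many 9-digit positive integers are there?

The leading digit cannot be 0 (9 options); the other 8 digits can be anything (10 options each).
Total: 9 x 10^8.

Final answer: 900000000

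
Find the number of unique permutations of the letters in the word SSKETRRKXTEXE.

Letters (E:3, K:2, R:2, S:2, T:2, X:2). Total letters: 13.
Permutations = 13!/(3! x 2! x 2! x 2! x 2! x 2!).

Final answer: 32432400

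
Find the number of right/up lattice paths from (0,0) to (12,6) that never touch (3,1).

Total paths to (12,6): C(18,6) = 18564.
Paths through (3,1): C(4,1) x C(14,5) = 8008.
Avoiding (3,1): 18564 - 8008.

Final answer: 10556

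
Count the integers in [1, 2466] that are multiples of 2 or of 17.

Multiples of 2: 1233. Multiples of 17: 145. Of both (lcm=34): 72.
By inclusion-exclusion: 1233 + 145 - 72.

Final answer: 1306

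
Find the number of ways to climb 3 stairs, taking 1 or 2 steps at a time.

Let f(n) be the number of climbs. Removing the last move (1 or 2 steps) gives f(n) = f(n-1) + f(n-2); base cases f(1)=1, f(2)=2.
Building up term by term: f(1)=1, f(2)=2, f(3)=3.

Final answer: 3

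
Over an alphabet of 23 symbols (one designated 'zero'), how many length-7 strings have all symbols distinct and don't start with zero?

The leading digit has 22 choices (anything but zero); the next has 22 (anything but the first), then 21, and so on, one fewer each time.
Total: 22 x 22 x 21 x 20 x 19 x 18 x 17.

Final answer: 1181869920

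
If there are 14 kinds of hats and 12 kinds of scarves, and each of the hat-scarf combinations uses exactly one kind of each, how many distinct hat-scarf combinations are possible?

By the multiplication principle: 14 x 12.

Final answer: 168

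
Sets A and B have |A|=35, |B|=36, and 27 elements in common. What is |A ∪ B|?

|A union B| = |A| + |B| - |A intersect B| = 35 + 36 - 27.

Final answer: 44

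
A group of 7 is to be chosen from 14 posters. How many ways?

C(14,7) = 14!/(7! x 7!).

Final answer: \binom{14}{7} = 3432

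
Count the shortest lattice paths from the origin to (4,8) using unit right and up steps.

Each path has 4 right steps and 8 up steps in some order (12 steps total).
Choose which 8 of the 12 steps are up: C(12,8).

Final answer: C(12,8) = 495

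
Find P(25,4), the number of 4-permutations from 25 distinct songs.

P(25,4) = 25!/(25-4)! = 25!/21!.

Final answer: P(25,4) = 303600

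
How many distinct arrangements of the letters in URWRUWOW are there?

Letters (O:1, R:2, U:2, W:3). Total letters: 8.
Permutations = 8!/(3! x 2! x 2!).

Final answer: 1680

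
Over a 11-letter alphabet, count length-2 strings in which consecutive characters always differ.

First character: 11 choices. Each subsequent: 10 choices (must differ from the previous one).
Total: 11 x 10^1.

Final answer: 11 x 10^{1} = 110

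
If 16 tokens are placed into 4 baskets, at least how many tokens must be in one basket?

By the pigeonhole principle: ceiling(16/4).

Final answer: 4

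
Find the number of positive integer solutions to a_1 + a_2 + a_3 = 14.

Substitute a'_i = a_i - 1 (so a'_i >= 0). Then sum a'_i = 14 - 3 = 11.
Stars and bars: C(11+3-1, 3-1) = C(13,2).

Final answer: C(13,2) = 78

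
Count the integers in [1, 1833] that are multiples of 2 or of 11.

Multiples of 2: 916. Multiples of 11: 166. Of both (lcm=22): 83.
By inclusion-exclusion: 916 + 166 - 83.

Final answer: 999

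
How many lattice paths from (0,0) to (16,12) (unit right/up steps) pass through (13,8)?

Paths (0,0)->(13,8): C(21,8) = 203490.
Paths (13,8)->(16,12): C(7,4) = 35.
By multiplication principle: 203490 x 35.

Final answer: 7122150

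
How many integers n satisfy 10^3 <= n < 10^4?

The leading digit cannot be 0 (9 options); the other 3 digits can be anything (10 options each).
Total: 9 x 10^3.

Final answer: 9000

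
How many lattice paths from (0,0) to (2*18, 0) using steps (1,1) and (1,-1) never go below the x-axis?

Total monotonic paths to (18,18): C(36,18) = 9075135300.
Paths that cross above y=x (reflection bijection): C(36,19) = 8597496600.
Valid Dyck paths: 9075135300 - 8597496600.
(Check: C(36,18) - C(36,19) = C(36,18)/19, the Catalan number C_{18}.)

Final answer: C_{18} = 477638700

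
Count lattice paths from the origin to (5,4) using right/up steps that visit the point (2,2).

Paths (0,0)->(2,2): C(4,2) = 6.
Paths (2,2)->(5,4): C(5,2) = 10.
By multiplication principle: 6 x 10.

Final answer: 60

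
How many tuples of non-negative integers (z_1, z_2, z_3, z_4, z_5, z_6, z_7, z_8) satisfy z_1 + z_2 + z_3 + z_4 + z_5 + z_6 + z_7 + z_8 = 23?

Stars and bars with 23 stars and 7 bars:
C(23+8-1, 8-1) = C(30,7).

Final answer: C(30,7) = 2035800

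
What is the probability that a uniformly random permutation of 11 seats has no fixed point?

Use the recurrence D(n) = (n-1)(D(n-1) + D(n-2)) with D(0)=1, D(1)=0.
Building up: D(2)=1, D(3)=2, D(4)=9, D(5)=44, D(6)=265, D(7)=1854, D(8)=14833, D(9)=133496, D(10)=1334961, D(11)=14684570.
Total arrangements: 11! = 39916800.
Probability = D(11)/11! = 1468457/3991680.

Final answer: D(11)/11! = 14684570/39916800 = 0.367879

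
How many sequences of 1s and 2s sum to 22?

Let f(n) count the ways. The last step is size 1 or 2, so f(n) = f(n-1) + f(n-2) with f(1)=1, f(2)=2.
Iterating the recurrence: f(1)=1, f(2)=2, f(3)=3, f(4)=5, f(5)=8, f(6)=13, f(7)=21, f(8)=34, f(9)=55, f(10)=89, f(11)=144, f(12)=233, f(13)=377, f(14)=610, f(15)=987, f(16)=1597, f(17)=2584, f(18)=4181, f(19)=6765, f(20)=10946, f(21)=17711, f(22)=28657.

Final answer: 28657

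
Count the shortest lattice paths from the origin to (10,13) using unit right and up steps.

Each path has 10 right steps and 13 up steps in some order (23 steps total).
Choose which 13 of the 23 steps are up: C(23,13).

Final answer: C(23,13) = 1144066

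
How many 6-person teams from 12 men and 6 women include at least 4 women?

Sum over valid woman counts:
C(6,4)C(12,2) = 990
C(6,5)C(12,1) = 72
C(6,6)C(12,0) = 1
Total: 990 + 72 + 1.

Final answer: 1063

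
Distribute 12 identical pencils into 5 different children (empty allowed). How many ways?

Stars and bars: C(n+k-1, k-1) = C(16,4).

Final answer: C(16,4) = 1820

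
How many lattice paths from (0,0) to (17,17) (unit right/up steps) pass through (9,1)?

Paths (0,0)->(9,1): C(10,1) = 10.
Paths (9,1)->(17,17): C(24,16) = 735471.
By multiplication principle: 10 x 735471.

Final answer: 7354710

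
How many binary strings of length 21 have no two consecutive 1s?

Let a(n) count valid strings. If the last bit is 0 the prefix is any valid string of length n-1; if it is 1 the string must end in 01 with a valid prefix of length n-2. So a(n) = a(n-1) + a(n-2), a(1)=2, a(2)=3.
Computing successive values: a(1)=2, a(2)=3, a(3)=5, a(4)=8, a(5)=13, a(6)=21, a(7)=34, a(8)=55, a(9)=89, a(10)=144, a(11)=233, a(12)=377, a(13)=610, a(14)=987, a(15)=1597, a(16)=2584, a(17)=4181, a(18)=6765, a(19)=10946, a(20)=17711, a(21)=28657.

Final answer: 28657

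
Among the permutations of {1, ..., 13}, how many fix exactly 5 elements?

Choose which 5 elements are fixed: C(13,5) = 1287.
Derange the remaining 8 using D(j) = (j-1)(D(j-1) + D(j-2)), D(0)=1, D(1)=0: D(2)=1, D(3)=2, D(4)=9, D(5)=44, D(6)=265, D(7)=1854, D(8)=14833.
Total: 1287 x 14833.

Final answer: C(13,5) D(8) = 19090071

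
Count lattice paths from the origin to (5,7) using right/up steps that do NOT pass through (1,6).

Total paths to (5,7): C(12,7) = 792.
Paths through (1,6): C(7,6) x C(5,1) = 35.
Avoiding (1,6): 792 - 35.

Final answer: 757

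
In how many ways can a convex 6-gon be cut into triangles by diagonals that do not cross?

This is counted by the nth Catalan number C_n. Here n = 6 - 2 = 4.
C_n = C(2n,n) - C(2n,n+1), so C_{4} = C(8,4) - C(8,5) = 70 - 56.

Final answer: C_{4} = 14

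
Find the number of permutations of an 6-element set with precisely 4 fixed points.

Choose which 4 elements are fixed: C(6,4) = 15.
Derange the remaining 2 using D(j) = (j-1)(D(j-1) + D(j-2)), D(0)=1, D(1)=0: D(2)=1.
Total: 15 x 1.

Final answer: C(6,4) D(2) = 15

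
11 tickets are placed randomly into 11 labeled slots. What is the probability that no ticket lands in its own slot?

Derangements satisfy D(n) = (n-1)(D(n-1) + D(n-2)), starting from D(0)=1, D(1)=0.
Building up: D(2)=1, D(3)=2, D(4)=9, D(5)=44, D(6)=265, D(7)=1854, D(8)=14833, D(9)=133496, D(10)=1334961, D(11)=14684570.
Total arrangements: 11! = 39916800.
Probability = D(11)/11! = 1468457/3991680.

Final answer: D(11)/11! = 14684570/39916800 = 0.367879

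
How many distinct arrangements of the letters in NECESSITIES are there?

Letters (C:1, E:3, I:2, N:1, S:3, T:1). Total letters: 11.
Permutations = 11!/(3! x 3! x 2!).

Final answer: 554400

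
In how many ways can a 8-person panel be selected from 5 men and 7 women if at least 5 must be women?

Sum over valid woman counts:
C(7,5)C(5,3) = 210
C(7,6)C(5,2) = 70
C(7,7)C(5,1) = 5
Total: 210 + 70 + 5.

Final answer: 285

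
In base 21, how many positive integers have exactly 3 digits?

These are the integers in [21^2, 21^3), so the count is 21^3 - 21^2 = 20 x 21^2.

Final answer: 8820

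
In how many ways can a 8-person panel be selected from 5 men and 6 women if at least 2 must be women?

Sum over valid woman counts:
C(6,3)C(5,5) = 20
C(6,4)C(5,4) = 75
C(6,5)C(5,3) = 60
C(6,6)C(5,2) = 10
Total: 20 + 75 + 60 + 10.

Final answer: 165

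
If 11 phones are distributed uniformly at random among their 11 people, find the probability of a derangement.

Use the recurrence D(n) = (n-1)(D(n-1) + D(n-2)) with D(0)=1, D(1)=0.
Building up: D(2)=1, D(3)=2, D(4)=9, D(5)=44, D(6)=265, D(7)=1854, D(8)=14833, D(9)=133496, D(10)=1334961, D(11)=14684570.
Total arrangements: 11! = 39916800.
Probability = D(11)/11! = 1468457/3991680.

Final answer: D(11)/11! = 14684570/39916800 = 0.367879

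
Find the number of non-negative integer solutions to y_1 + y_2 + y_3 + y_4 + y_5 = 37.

Stars and bars with 37 stars and 4 bars:
C(37+5-1, 5-1) = C(41,4).

Final answer: C(41,4) = 101270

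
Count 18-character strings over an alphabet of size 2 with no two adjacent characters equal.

Let g(n) count such strings. g(1) = 2, and each valid string of length n-1 extends in 1 ways (any symbol but the last), so g(n) = 1 g(n-1).
Total: g(18) = 2 x 1^17.

Final answer: 2 x 1^{17} = 2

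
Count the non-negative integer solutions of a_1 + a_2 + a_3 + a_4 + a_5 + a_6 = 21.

Stars and bars with 21 stars and 5 bars:
C(21+6-1, 6-1) = C(26,5).

Final answer: C(26,5) = 65780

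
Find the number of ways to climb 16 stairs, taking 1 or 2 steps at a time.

Condition on the final move: it is a 1-step (f(n-1) ways to get there) or a 2-step (f(n-2) ways), so f(n) = f(n-1) + f(n-2), with f(1)=1, f(2)=2.
Iterating the recurrence: f(1)=1, f(2)=2, f(3)=3, f(4)=5, f(5)=8, f(6)=13, f(7)=21, f(8)=34, f(9)=55, f(10)=89, f(11)=144, f(12)=233, f(13)=377, f(14)=610, f(15)=987, f(16)=1597.

Final answer: 1597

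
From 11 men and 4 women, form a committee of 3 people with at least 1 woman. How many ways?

Sum over valid woman counts:
C(4,1)C(11,2) = 220
C(4,2)C(11,1) = 66
C(4,3)C(11,0) = 4
Total: 220 + 66 + 4.

Final answer: 290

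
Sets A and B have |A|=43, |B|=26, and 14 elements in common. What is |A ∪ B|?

|A union B| = |A| + |B| - |A intersect B| = 43 + 26 - 14.

Final answer: 55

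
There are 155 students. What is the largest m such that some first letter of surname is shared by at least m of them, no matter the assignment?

There are 26 possible values for first letter of surname. With 155 students and 26 categories, by pigeonhole: ceiling(155/26).

Final answer: 6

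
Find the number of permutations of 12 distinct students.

The number of ways to arrange 12 distinct objects is 12!.

Final answer: 12! = 479001600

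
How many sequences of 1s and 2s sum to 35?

Let f(n) count the ways. The last step is size 1 or 2, so f(n) = f(n-1) + f(n-2) with f(1)=1, f(2)=2.
Iterating the recurrence: f(1)=1, f(2)=2, f(3)=3, f(4)=5, f(5)=8, f(6)=13, f(7)=21, f(8)=34, f(9)=55, f(10)=89, f(11)=144, f(12)=233, f(13)=377, f(14)=610, f(15)=987, f(16)=1597, f(17)=2584, f(18)=4181, f(19)=6765, f(20)=10946, f(21)=17711, f(22)=28657, f(23)=46368, f(24)=75025, f(25)=121393, f(26)=196418, f(27)=317811, f(28)=514229, f(29)=832040, f(30)=1346269, f(31)=2178309, f(32)=3524578, f(33)=5702887, f(34)=9227465, f(35)=14930352.

Final answer: 14930352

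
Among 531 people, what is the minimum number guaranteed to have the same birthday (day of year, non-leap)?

There are 365 possible values for birthday (day of year, non-leap). With 531 people and 365 categories, by pigeonhole: ceiling(531/365).

Final answer: 2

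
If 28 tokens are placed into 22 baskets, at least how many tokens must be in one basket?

By the pigeonhole principle: ceiling(28/22).

Final answer: 2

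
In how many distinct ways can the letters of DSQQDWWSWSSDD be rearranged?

Letters (D:4, Q:2, S:4, W:3). Total letters: 13.
Permutations = 13!/(4! x 4! x 3! x 2!).

Final answer: 900900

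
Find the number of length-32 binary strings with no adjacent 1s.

Let a(n) count valid strings. If the last bit is 0 the prefix is any valid string of length n-1; if it is 1 the string must end in 01 with a valid prefix of length n-2. So a(n) = a(n-1) + a(n-2), a(1)=2, a(2)=3.
Computing successive values: a(1)=2, a(2)=3, a(3)=5, a(4)=8, a(5)=13, a(6)=21, a(7)=34, a(8)=55, a(9)=89, a(10)=144, a(11)=233, a(12)=377, a(13)=610, a(14)=987, a(15)=1597, a(16)=2584, a(17)=4181, a(18)=6765, a(19)=10946, a(20)=17711, a(21)=28657, a(22)=46368, a(23)=75025, a(24)=121393, a(25)=196418, a(26)=317811, a(27)=514229, a(28)=832040, a(29)=1346269, a(30)=2178309, a(31)=3524578, a(32)=5702887.

Final answer: 5702887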